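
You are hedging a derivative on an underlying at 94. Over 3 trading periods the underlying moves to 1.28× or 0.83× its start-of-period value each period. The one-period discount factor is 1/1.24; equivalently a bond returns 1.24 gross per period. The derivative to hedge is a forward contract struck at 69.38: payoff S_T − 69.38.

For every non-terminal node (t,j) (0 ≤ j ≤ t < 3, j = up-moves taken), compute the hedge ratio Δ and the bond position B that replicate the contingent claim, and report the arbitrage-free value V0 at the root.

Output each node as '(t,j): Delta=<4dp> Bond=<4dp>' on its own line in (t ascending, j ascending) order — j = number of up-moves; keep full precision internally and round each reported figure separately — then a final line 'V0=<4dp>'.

The replicating-portfolio and risk-neutral prices coincide; use p* = (1.24−0.83)/(1.28−0.83) = 0.9111 for the latter.
Terminal values V(3,·): V(3,0)=-15.6320, V(3,1)=13.5084, V(3,2)=58.4480, V(3,3)=127.7523
(2,0): S=64.7566. Δ = (V_up−V_dn)/(S_up−S_dn) = (13.5084−-15.6320)/(82.8884−53.7480) = 1.0000. V = [p*·13.5084 + (1−p*)·-15.6320]/1.24 = 8.8050. B = V − Δ·S = -55.9516.
(2,1): S=99.8656. Δ = (V_up−V_dn)/(S_up−S_dn) = (58.4480−13.5084)/(127.8280−82.8884) = 1.0000. V = [p*·58.4480 + (1−p*)·13.5084]/1.24 = 43.9140. B = V − Δ·S = -55.9516.
(2,2): S=154.0096. Δ = (V_up−V_dn)/(S_up−S_dn) = (127.7523−58.4480)/(197.1323−127.8280) = 1.0000. V = [p*·127.7523 + (1−p*)·58.4480]/1.24 = 98.0580. B = V − Δ·S = -55.9516.
(1,0): S=78.0200. Δ = (V_up−V_dn)/(S_up−S_dn) = (43.9140−8.8050)/(99.8656−64.7566) = 1.0000. V = [p*·43.9140 + (1−p*)·8.8050]/1.24 = 32.8977. B = V − Δ·S = -45.1223.
(1,1): S=120.3200. Δ = (V_up−V_dn)/(S_up−S_dn) = (98.0580−43.9140)/(154.0096−99.8656) = 1.0000. V = [p*·98.0580 + (1−p*)·43.9140]/1.24 = 75.1977. B = V − Δ·S = -45.1223.
(0,0): S=94.0000. Δ = (V_up−V_dn)/(S_up−S_dn) = (75.1977−32.8977)/(120.3200−78.0200) = 1.0000. V = [p*·75.1977 + (1−p*)·32.8977]/1.24 = 57.6111. B = V − Δ·S = -36.3889.
Check: Δ(0,0)·S0 + B(0,0) = 57.6111 = V0.

(0,0): Delta=1.0000 Bond=-36.3889
(1,0): Delta=1.0000 Bond=-45.1223
(1,1): Delta=1.0000 Bond=-45.1223
(2,0): Delta=1.0000 Bond=-55.9516
(2,1): Delta=1.0000 Bond=-55.9516
(2,2): Delta=1.0000 Bond=-55.9516
V0=57.6111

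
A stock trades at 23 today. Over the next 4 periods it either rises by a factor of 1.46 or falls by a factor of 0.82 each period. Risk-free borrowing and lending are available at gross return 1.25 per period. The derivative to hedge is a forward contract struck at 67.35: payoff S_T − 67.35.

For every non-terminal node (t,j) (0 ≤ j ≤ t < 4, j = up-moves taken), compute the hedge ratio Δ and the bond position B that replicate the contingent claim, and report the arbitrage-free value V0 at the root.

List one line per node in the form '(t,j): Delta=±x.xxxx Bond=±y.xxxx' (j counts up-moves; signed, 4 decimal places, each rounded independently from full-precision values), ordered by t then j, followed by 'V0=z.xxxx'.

(0,0): Delta=1.0000 Bond=-27.5866
(1,0): Delta=1.0000 Bond=-34.4832
(1,1): Delta=1.0000 Bond=-34.4832
(2,0): Delta=1.0000 Bond=-43.1040
(2,1): Delta=1.0000 Bond=-43.1040
(2,2): Delta=1.0000 Bond=-43.1040
(3,0): Delta=1.0000 Bond=-53.8800
(3,1): Delta=1.0000 Bond=-53.8800
(3,2): Delta=1.0000 Bond=-53.8800
(3,3): Delta=1.0000 Bond=-53.8800
V0=-4.5866

Since d<R<u, set p* = (R−d)/(u−d) = 0.6719; price each node as the discounted p*-expectation of its children.
Payoff layer (t=4): V(4,0)=-56.9512, V(4,1)=-48.8351, V(4,2)=-34.3844, V(4,3)=-8.6551, V(4,4)=37.1555
(3,0): S=12.6815. Δ = (V_up−V_dn)/(S_up−S_dn) = (-48.8351−-56.9512)/(18.5149−10.3988) = 1.0000. V = [p*·-48.8351 + (1−p*)·-56.9512]/1.25 = -41.1985. B = V − Δ·S = -53.8800.
(3,1): S=22.5792. Δ = (V_up−V_dn)/(S_up−S_dn) = (-34.3844−-48.8351)/(32.9656−18.5149) = 1.0000. V = [p*·-34.3844 + (1−p*)·-48.8351]/1.25 = -31.3008. B = V − Δ·S = -53.8800.
(3,2): S=40.2020. Δ = (V_up−V_dn)/(S_up−S_dn) = (-8.6551−-34.3844)/(58.6949−32.9656) = 1.0000. V = [p*·-8.6551 + (1−p*)·-34.3844]/1.25 = -13.6780. B = V − Δ·S = -53.8800.
(3,3): S=71.5791. Δ = (V_up−V_dn)/(S_up−S_dn) = (37.1555−-8.6551)/(104.5055−58.6949) = 1.0000. V = [p*·37.1555 + (1−p*)·-8.6551]/1.25 = 17.6991. B = V − Δ·S = -53.8800.
(2,0): S=15.4652. Δ = (V_up−V_dn)/(S_up−S_dn) = (-31.3008−-41.1985)/(22.5792−12.6815) = 1.0000. V = [p*·-31.3008 + (1−p*)·-41.1985]/1.25 = -27.6388. B = V − Δ·S = -43.1040.
(2,1): S=27.5356. Δ = (V_up−V_dn)/(S_up−S_dn) = (-13.6780−-31.3008)/(40.2020−22.5792) = 1.0000. V = [p*·-13.6780 + (1−p*)·-31.3008]/1.25 = -15.5684. B = V − Δ·S = -43.1040.
(2,2): S=49.0268. Δ = (V_up−V_dn)/(S_up−S_dn) = (17.6991−-13.6780)/(71.5791−40.2020) = 1.0000. V = [p*·17.6991 + (1−p*)·-13.6780]/1.25 = 5.9228. B = V − Δ·S = -43.1040.
(1,0): S=18.8600. Δ = (V_up−V_dn)/(S_up−S_dn) = (-15.5684−-27.6388)/(27.5356−15.4652) = 1.0000. V = [p*·-15.5684 + (1−p*)·-27.6388]/1.25 = -15.6232. B = V − Δ·S = -34.4832.
(1,1): S=33.5800. Δ = (V_up−V_dn)/(S_up−S_dn) = (5.9228−-15.5684)/(49.0268−27.5356) = 1.0000. V = [p*·5.9228 + (1−p*)·-15.5684]/1.25 = -0.9032. B = V − Δ·S = -34.4832.
(0,0): S=23.0000. Δ = (V_up−V_dn)/(S_up−S_dn) = (-0.9032−-15.6232)/(33.5800−18.8600) = 1.0000. V = [p*·-0.9032 + (1−p*)·-15.6232]/1.25 = -4.5866. B = V − Δ·S = -27.5866.
Root portfolio cost Δ·23+B reproduces V0=-4.5866.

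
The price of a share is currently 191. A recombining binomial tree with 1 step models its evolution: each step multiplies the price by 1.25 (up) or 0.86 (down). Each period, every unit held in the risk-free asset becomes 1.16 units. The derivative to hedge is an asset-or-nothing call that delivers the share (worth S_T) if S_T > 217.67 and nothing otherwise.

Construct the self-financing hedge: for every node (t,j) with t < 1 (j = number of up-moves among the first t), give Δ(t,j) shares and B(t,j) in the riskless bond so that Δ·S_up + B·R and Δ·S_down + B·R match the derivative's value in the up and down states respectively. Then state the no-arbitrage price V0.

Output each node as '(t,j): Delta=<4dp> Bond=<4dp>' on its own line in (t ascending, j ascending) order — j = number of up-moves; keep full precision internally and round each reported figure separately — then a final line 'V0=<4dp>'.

Under the risk-neutral measure, an up-move has probability p* = (R−d)/(u−d) = 0.7692 and values discount at R = 1.16.
Terminal payoffs: V(1,0)=0.0000, V(1,1)=238.7500
  t=0,j=0: stock 191.0000 → up 238.7500 (V=238.7500), down 164.2600 (V=0.0000). Price 158.3223; hedge Δ=3.2051, bond B=-453.8572.
Each (Δ,B) replicates both successor values, so the strategy is self-financing and V0 is arbitrage-free.

(0,0): Delta=3.2051 Bond=-453.8572
V0=158.3223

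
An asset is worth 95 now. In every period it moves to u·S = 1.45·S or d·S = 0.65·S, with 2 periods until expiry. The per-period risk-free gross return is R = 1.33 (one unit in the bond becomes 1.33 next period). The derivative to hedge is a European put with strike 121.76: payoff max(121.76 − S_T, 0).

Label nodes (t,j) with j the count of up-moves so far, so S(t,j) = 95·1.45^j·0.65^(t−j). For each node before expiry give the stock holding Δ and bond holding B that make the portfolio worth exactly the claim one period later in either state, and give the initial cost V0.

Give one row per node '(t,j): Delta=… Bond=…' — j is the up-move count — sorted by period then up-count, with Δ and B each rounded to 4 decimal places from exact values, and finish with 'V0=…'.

Under the risk-neutral measure, an up-move has probability p* = (R−d)/(u−d) = 0.8500 and values discount at R = 1.33.
Terminal values V(2,·): V(2,0)=81.6225, V(2,1)=32.2225, V(2,2)=0.0000
(1,0): S=61.7500. Δ = (V_up−V_dn)/(S_up−S_dn) = (32.2225−81.6225)/(89.5375−40.1375) = -1.0000. V = [p*·32.2225 + (1−p*)·81.6225]/1.33 = 29.7989. B = V − Δ·S = 91.5489.
(1,1): S=137.7500. Δ = (V_up−V_dn)/(S_up−S_dn) = (0.0000−32.2225)/(199.7375−89.5375) = -0.2924. V = [p*·0.0000 + (1−p*)·32.2225]/1.33 = 3.6341. B = V − Δ·S = 43.9122.
(0,0): S=95.0000. Δ = (V_up−V_dn)/(S_up−S_dn) = (3.6341−29.7989)/(137.7500−61.7500) = -0.3443. V = [p*·3.6341 + (1−p*)·29.7989]/1.33 = 5.6833. B = V − Δ·S = 38.3893.
Root portfolio cost Δ·95+B reproduces V0=5.6833.

(0,0): Delta=-0.3443 Bond=38.3893
(1,0): Delta=-1.0000 Bond=91.5489
(1,1): Delta=-0.2924 Bond=43.9122
V0=5.6833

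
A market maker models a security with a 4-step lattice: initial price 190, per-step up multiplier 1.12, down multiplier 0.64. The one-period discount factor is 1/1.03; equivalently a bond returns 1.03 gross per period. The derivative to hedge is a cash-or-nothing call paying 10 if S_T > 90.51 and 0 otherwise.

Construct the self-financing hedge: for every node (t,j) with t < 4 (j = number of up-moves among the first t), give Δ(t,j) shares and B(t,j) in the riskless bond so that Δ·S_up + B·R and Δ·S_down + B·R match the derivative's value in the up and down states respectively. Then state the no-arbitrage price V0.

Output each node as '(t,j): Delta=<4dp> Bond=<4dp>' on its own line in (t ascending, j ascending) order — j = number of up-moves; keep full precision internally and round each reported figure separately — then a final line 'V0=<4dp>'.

(0,0): Delta=0.0086 Bond=7.0498
(1,0): Delta=0.0492 Bond=2.3236
(1,1): Delta=0.0032 Bond=8.4007
(2,0): Delta=0.2112 Bond=-10.2115
(2,1): Delta=0.0278 Bond=5.3021
(2,2): Delta=0.0000 Bond=9.4260
(3,0): Delta=0.0000 Bond=0.0000
(3,1): Delta=0.2390 Bond=-12.9450
(3,2): Delta=0.0000 Bond=9.7087
(3,3): Delta=0.0000 Bond=9.7087
V0=8.6835

The replicating-portfolio and risk-neutral prices coincide; use p* = (1.03−0.64)/(1.12−0.64) = 0.8125 for the latter.
Terminal payoffs: V(4,0)=0.0000, V(4,1)=0.0000, V(4,2)=10.0000, V(4,3)=10.0000, V(4,4)=10.0000
(3,0): S=49.8074. Δ = (V_up−V_dn)/(S_up−S_dn) = (0.0000−0.0000)/(55.7842−31.8767) = 0.0000. V = [p*·0.0000 + (1−p*)·0.0000]/1.03 = 0.0000. B = V − Δ·S = 0.0000.
(3,1): S=87.1629. Δ = (V_up−V_dn)/(S_up−S_dn) = (10.0000−0.0000)/(97.6224−55.7842) = 0.2390. V = [p*·10.0000 + (1−p*)·0.0000]/1.03 = 7.8883. B = V − Δ·S = -12.9450.
(3,2): S=152.5350. Δ = (V_up−V_dn)/(S_up−S_dn) = (10.0000−10.0000)/(170.8392−97.6224) = 0.0000. V = [p*·10.0000 + (1−p*)·10.0000]/1.03 = 9.7087. B = V − Δ·S = 9.7087.
(3,3): S=266.9363. Δ = (V_up−V_dn)/(S_up−S_dn) = (10.0000−10.0000)/(298.9687−170.8392) = 0.0000. V = [p*·10.0000 + (1−p*)·10.0000]/1.03 = 9.7087. B = V − Δ·S = 9.7087.
(2,0): S=77.8240. Δ = (V_up−V_dn)/(S_up−S_dn) = (7.8883−0.0000)/(87.1629−49.8074) = 0.2112. V = [p*·7.8883 + (1−p*)·0.0000]/1.03 = 6.2226. B = V − Δ·S = -10.2115.
(2,1): S=136.1920. Δ = (V_up−V_dn)/(S_up−S_dn) = (9.7087−7.8883)/(152.5350−87.1629) = 0.0278. V = [p*·9.7087 + (1−p*)·7.8883]/1.03 = 9.0946. B = V − Δ·S = 5.3021.
(2,2): S=238.3360. Δ = (V_up−V_dn)/(S_up−S_dn) = (9.7087−9.7087)/(266.9363−152.5350) = 0.0000. V = [p*·9.7087 + (1−p*)·9.7087]/1.03 = 9.4260. B = V − Δ·S = 9.4260.
(1,0): S=121.6000. Δ = (V_up−V_dn)/(S_up−S_dn) = (9.0946−6.2226)/(136.1920−77.8240) = 0.0492. V = [p*·9.0946 + (1−p*)·6.2226]/1.03 = 8.3069. B = V − Δ·S = 2.3236.
(1,1): S=212.8000. Δ = (V_up−V_dn)/(S_up−S_dn) = (9.4260−9.0946)/(238.3360−136.1920) = 0.0032. V = [p*·9.4260 + (1−p*)·9.0946]/1.03 = 9.0911. B = V − Δ·S = 8.4007.
(0,0): S=190.0000. Δ = (V_up−V_dn)/(S_up−S_dn) = (9.0911−8.3069)/(212.8000−121.6000) = 0.0086. V = [p*·9.0911 + (1−p*)·8.3069]/1.03 = 8.6835. B = V − Δ·S = 7.0498.
Self-financing check: at every node Δ·S+B equals the discounted successor values.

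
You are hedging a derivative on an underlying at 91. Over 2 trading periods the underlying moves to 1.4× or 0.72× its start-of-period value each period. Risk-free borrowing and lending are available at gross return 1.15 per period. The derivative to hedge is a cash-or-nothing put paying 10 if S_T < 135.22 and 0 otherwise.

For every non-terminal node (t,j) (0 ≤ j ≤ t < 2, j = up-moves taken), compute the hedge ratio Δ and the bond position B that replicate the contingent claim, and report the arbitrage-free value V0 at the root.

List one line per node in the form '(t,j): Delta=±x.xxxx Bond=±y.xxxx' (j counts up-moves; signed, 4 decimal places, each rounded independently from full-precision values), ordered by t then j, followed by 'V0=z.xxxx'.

Risk-neutral probability p* = (R−d)/(u−d) = (1.15−0.72)/(1.4−0.72) = 0.6324.
At expiry t=2: V(2,0)=10.0000, V(2,1)=10.0000, V(2,2)=0.0000
  t=1,j=0: stock 65.5200 → up 91.7280 (V=10.0000), down 47.1744 (V=10.0000). Price 8.6957; hedge Δ=0.0000, bond B=8.6957.
  t=1,j=1: stock 127.4000 → up 178.3600 (V=0.0000), down 91.7280 (V=10.0000). Price 3.1969; hedge Δ=-0.1154, bond B=17.9028.
  t=0,j=0: stock 91.0000 → up 127.4000 (V=3.1969), down 65.5200 (V=8.6957). Price 4.5378; hedge Δ=-0.0889, bond B=12.6242.
Root portfolio cost Δ·91+B reproduces V0=4.5378.

(0,0): Delta=-0.0889 Bond=12.6242
(1,0): Delta=0.0000 Bond=8.6957
(1,1): Delta=-0.1154 Bond=17.9028
V0=4.5378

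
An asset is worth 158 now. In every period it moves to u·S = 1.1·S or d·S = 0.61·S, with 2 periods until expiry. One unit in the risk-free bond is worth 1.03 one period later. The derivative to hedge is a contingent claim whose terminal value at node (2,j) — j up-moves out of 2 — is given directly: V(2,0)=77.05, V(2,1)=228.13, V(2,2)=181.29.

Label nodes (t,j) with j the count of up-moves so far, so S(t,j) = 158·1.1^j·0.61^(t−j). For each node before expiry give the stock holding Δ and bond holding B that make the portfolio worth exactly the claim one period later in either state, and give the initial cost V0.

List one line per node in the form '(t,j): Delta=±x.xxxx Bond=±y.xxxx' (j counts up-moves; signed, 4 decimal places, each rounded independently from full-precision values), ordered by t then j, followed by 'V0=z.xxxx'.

(0,0): Delta=-0.2328 Bond=216.4762
(1,0): Delta=3.1991 Bond=-107.7953
(1,1): Delta=-0.5500 Bond=278.0981
V0=179.6905

The replicating-portfolio and risk-neutral prices coincide; use p* = (1.03−0.61)/(1.1−0.61) = 0.8571 for the latter.
Payoff layer (t=2): V(2,0)=77.0500, V(2,1)=228.1300, V(2,2)=181.2900
Node (1,0) S=96.3800: V=(p*·228.1300+(1−p*)·77.0500)/1.03=200.5312; Δ=(228.1300−77.0500)/(106.0180−58.7918)=3.1991; B=V−Δ·S=-107.7953
Node (1,1) S=173.8000: V=(p*·181.2900+(1−p*)·228.1300)/1.03=182.5062; Δ=(181.2900−228.1300)/(191.1800−106.0180)=-0.5500; B=V−Δ·S=278.0981
Node (0,0) S=158.0000: V=(p*·182.5062+(1−p*)·200.5312)/1.03=179.6905; Δ=(182.5062−200.5312)/(173.8000−96.3800)=-0.2328; B=V−Δ·S=216.4762
Check: Δ(0,0)·S0 + B(0,0) = 179.6905 = V0.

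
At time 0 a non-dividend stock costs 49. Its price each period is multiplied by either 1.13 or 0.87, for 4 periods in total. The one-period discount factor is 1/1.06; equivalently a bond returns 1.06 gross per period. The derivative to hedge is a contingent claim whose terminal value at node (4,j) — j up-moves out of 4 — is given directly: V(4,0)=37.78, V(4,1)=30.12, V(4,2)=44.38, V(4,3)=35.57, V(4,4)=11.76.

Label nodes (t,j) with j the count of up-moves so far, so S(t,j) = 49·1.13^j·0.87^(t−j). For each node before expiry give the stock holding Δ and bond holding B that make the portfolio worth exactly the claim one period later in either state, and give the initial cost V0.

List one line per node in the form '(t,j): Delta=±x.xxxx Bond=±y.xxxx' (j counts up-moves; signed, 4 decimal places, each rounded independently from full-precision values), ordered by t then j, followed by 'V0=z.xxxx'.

The replicating-portfolio and risk-neutral prices coincide; use p* = (1.06−0.87)/(1.13−0.87) = 0.7308 for the latter.
Payoff layer (t=4): V(4,0)=37.7800, V(4,1)=30.1200, V(4,2)=44.3800, V(4,3)=35.5700, V(4,4)=11.7600
Node (3,0) S=32.2666: V=(p*·30.1200+(1−p*)·37.7800)/1.06=30.3607; Δ=(30.1200−37.7800)/(36.4613−28.0720)=-0.9131; B=V−Δ·S=59.8222
Node (3,1) S=41.9096: V=(p*·44.3800+(1−p*)·30.1200)/1.06=38.2460; Δ=(44.3800−30.1200)/(47.3578−36.4613)=1.3087; B=V−Δ·S=-16.6001
Node (3,2) S=54.4342: V=(p*·35.5700+(1−p*)·44.3800)/1.06=35.7943; Δ=(35.5700−44.3800)/(61.5107−47.3578)=-0.6225; B=V−Δ·S=69.6789
Node (3,3) S=70.7020: V=(p*·11.7600+(1−p*)·35.5700)/1.06=17.1419; Δ=(11.7600−35.5700)/(79.8932−61.5107)=-1.2953; B=V−Δ·S=108.7188
Node (2,0) S=37.0881: V=(p*·38.2460+(1−p*)·30.3607)/1.06=34.0783; Δ=(38.2460−30.3607)/(41.9096−32.2666)=0.8177; B=V−Δ·S=3.7501
Node (2,1) S=48.1719: V=(p*·35.7943+(1−p*)·38.2460)/1.06=34.3909; Δ=(35.7943−38.2460)/(54.4342−41.9096)=-0.1958; B=V−Δ·S=43.8207
Node (2,2) S=62.5681: V=(p*·17.1419+(1−p*)·35.7943)/1.06=20.9091; Δ=(17.1419−35.7943)/(70.7020−54.4342)=-1.1466; B=V−Δ·S=92.6491
Node (1,0) S=42.6300: V=(p*·34.3909+(1−p*)·34.0783)/1.06=32.3649; Δ=(34.3909−34.0783)/(48.1719−37.0881)=0.0282; B=V−Δ·S=31.1627
Node (1,1) S=55.3700: V=(p*·20.9091+(1−p*)·34.3909)/1.06=23.1498; Δ=(20.9091−34.3909)/(62.5681−48.1719)=-0.9365; B=V−Δ·S=75.0028
Node (0,0) S=49.0000: V=(p*·23.1498+(1−p*)·32.3649)/1.06=24.1800; Δ=(23.1498−32.3649)/(55.3700−42.6300)=-0.7233; B=V−Δ·S=59.6224
The time-0 hedge costs 24.1800, which is the no-arbitrage price.

(0,0): Delta=-0.7233 Bond=59.6224
(1,0): Delta=0.0282 Bond=31.1627
(1,1): Delta=-0.9365 Bond=75.0028
(2,0): Delta=0.8177 Bond=3.7501
(2,1): Delta=-0.1958 Bond=43.8207
(2,2): Delta=-1.1466 Bond=92.6491
(3,0): Delta=-0.9131 Bond=59.8222
(3,1): Delta=1.3087 Bond=-16.6001
(3,2): Delta=-0.6225 Bond=69.6789
(3,3): Delta=-1.2953 Bond=108.7188
V0=24.1800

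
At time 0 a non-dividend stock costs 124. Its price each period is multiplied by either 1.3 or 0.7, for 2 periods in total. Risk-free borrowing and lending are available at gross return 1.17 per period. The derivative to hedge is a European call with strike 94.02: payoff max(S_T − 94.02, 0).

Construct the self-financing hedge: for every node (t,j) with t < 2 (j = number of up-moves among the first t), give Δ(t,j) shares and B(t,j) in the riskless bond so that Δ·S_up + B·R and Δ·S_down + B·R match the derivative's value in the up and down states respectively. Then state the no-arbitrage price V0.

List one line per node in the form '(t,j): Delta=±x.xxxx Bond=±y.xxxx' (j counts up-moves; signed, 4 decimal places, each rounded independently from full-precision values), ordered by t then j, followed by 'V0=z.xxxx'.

No-arbitrage ⇒ martingale measure with p* = (R−d)/(u−d) = 0.7833.
Terminal values V(2,·): V(2,0)=0.0000, V(2,1)=18.8200, V(2,2)=115.5400
  t=1,j=0: stock 86.8000 → up 112.8400 (V=18.8200), down 60.7600 (V=0.0000). Price 12.6003; hedge Δ=0.3614, bond B=-18.7664.
  t=1,j=1: stock 161.2000 → up 209.5600 (V=115.5400), down 112.8400 (V=18.8200). Price 80.8410; hedge Δ=1.0000, bond B=-80.3590.
  t=0,j=0: stock 124.0000 → up 161.2000 (V=80.8410), down 86.8000 (V=12.6003). Price 56.4577; hedge Δ=0.9172, bond B=-57.2768.
Root portfolio cost Δ·124+B reproduces V0=56.4577.

(0,0): Delta=0.9172 Bond=-57.2768
(1,0): Delta=0.3614 Bond=-18.7664
(1,1): Delta=1.0000 Bond=-80.3590
V0=56.4577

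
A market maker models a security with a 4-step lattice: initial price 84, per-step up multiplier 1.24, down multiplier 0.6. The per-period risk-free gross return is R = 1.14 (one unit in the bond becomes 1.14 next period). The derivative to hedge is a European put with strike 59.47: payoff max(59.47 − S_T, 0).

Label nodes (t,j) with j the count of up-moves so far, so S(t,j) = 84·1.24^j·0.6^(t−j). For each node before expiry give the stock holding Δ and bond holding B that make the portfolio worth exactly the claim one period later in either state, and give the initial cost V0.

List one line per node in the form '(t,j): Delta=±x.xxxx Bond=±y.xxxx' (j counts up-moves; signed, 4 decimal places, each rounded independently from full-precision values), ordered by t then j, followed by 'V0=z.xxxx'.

Under the risk-neutral measure, an up-move has probability p* = (R−d)/(u−d) = 0.8437 and values discount at R = 1.14.
Terminal values V(4,·): V(4,0)=48.5836, V(4,1)=36.9714, V(4,2)=12.9730, V(4,3)=0.0000, V(4,4)=0.0000
(3,0): S=18.1440. Δ = (V_up−V_dn)/(S_up−S_dn) = (36.9714−48.5836)/(22.4986−10.8864) = -1.0000. V = [p*·36.9714 + (1−p*)·48.5836]/1.14 = 34.0227. B = V − Δ·S = 52.1667.
(3,1): S=37.4976. Δ = (V_up−V_dn)/(S_up−S_dn) = (12.9730−36.9714)/(46.4970−22.4986) = -1.0000. V = [p*·12.9730 + (1−p*)·36.9714]/1.14 = 14.6691. B = V − Δ·S = 52.1667.
(3,2): S=77.4950. Δ = (V_up−V_dn)/(S_up−S_dn) = (0.0000−12.9730)/(96.0938−46.4970) = -0.2616. V = [p*·0.0000 + (1−p*)·12.9730]/1.14 = 1.7781. B = V − Δ·S = 22.0484.
(3,3): S=160.1564. Δ = (V_up−V_dn)/(S_up−S_dn) = (0.0000−0.0000)/(198.5940−96.0938) = 0.0000. V = [p*·0.0000 + (1−p*)·0.0000]/1.14 = 0.0000. B = V − Δ·S = 0.0000.
(2,0): S=30.2400. Δ = (V_up−V_dn)/(S_up−S_dn) = (14.6691−34.0227)/(37.4976−18.1440) = -1.0000. V = [p*·14.6691 + (1−p*)·34.0227]/1.14 = 15.5202. B = V − Δ·S = 45.7602.
(2,1): S=62.4960. Δ = (V_up−V_dn)/(S_up−S_dn) = (1.7781−14.6691)/(77.4950−37.4976) = -0.3223. V = [p*·1.7781 + (1−p*)·14.6691]/1.14 = 3.3266. B = V − Δ·S = 23.4687.
(2,2): S=129.1584. Δ = (V_up−V_dn)/(S_up−S_dn) = (0.0000−1.7781)/(160.1564−77.4950) = -0.0215. V = [p*·0.0000 + (1−p*)·1.7781]/1.14 = 0.2437. B = V − Δ·S = 3.0220.
(1,0): S=50.4000. Δ = (V_up−V_dn)/(S_up−S_dn) = (3.3266−15.5202)/(62.4960−30.2400) = -0.3780. V = [p*·3.3266 + (1−p*)·15.5202]/1.14 = 4.5893. B = V − Δ·S = 23.6419.
(1,1): S=104.1600. Δ = (V_up−V_dn)/(S_up−S_dn) = (0.2437−3.3266)/(129.1584−62.4960) = -0.0462. V = [p*·0.2437 + (1−p*)·3.3266]/1.14 = 0.6363. B = V − Δ·S = 5.4533.
(0,0): S=84.0000. Δ = (V_up−V_dn)/(S_up−S_dn) = (0.6363−4.5893)/(104.1600−50.4000) = -0.0735. V = [p*·0.6363 + (1−p*)·4.5893]/1.14 = 1.1000. B = V − Δ·S = 7.2766.
Root portfolio cost Δ·84+B reproduces V0=1.1000.

(0,0): Delta=-0.0735 Bond=7.2766
(1,0): Delta=-0.3780 Bond=23.6419
(1,1): Delta=-0.0462 Bond=5.4533
(2,0): Delta=-1.0000 Bond=45.7602
(2,1): Delta=-0.3223 Bond=23.4687
(2,2): Delta=-0.0215 Bond=3.0220
(3,0): Delta=-1.0000 Bond=52.1667
(3,1): Delta=-1.0000 Bond=52.1667
(3,2): Delta=-0.2616 Bond=22.0484
(3,3): Delta=0.0000 Bond=0.0000
V0=1.1000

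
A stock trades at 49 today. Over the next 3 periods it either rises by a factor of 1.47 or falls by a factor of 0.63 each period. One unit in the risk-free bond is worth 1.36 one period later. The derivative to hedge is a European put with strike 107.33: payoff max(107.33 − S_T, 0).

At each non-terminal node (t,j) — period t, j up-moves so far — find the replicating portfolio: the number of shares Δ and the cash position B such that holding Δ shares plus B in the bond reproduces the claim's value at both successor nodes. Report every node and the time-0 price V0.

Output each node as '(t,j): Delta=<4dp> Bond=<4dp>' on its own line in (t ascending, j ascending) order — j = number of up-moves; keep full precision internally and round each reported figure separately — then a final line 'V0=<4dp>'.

Since d<R<u, set p* = (R−d)/(u−d) = 0.8690; price each node as the discounted p*-expectation of its children.
Terminal values V(3,·): V(3,0)=95.0777, V(3,1)=78.7413, V(3,2)=40.6230, V(3,3)=0.0000
  t=2,j=0: stock 19.4481 → up 28.5887 (V=78.7413), down 12.2523 (V=95.0777). Price 59.4710; hedge Δ=-1.0000, bond B=78.9191.
  t=2,j=1: stock 45.3789 → up 66.7070 (V=40.6230), down 28.5887 (V=78.7413). Price 33.5402; hedge Δ=-1.0000, bond B=78.9191.
  t=2,j=2: stock 105.8841 → up 155.6496 (V=0.0000), down 66.7070 (V=40.6230). Price 3.9115; hedge Δ=-0.4567, bond B=52.2723.
  t=1,j=0: stock 30.8700 → up 45.3789 (V=33.5402), down 19.4481 (V=59.4710). Price 27.1588; hedge Δ=-1.0000, bond B=58.0288.
  t=1,j=1: stock 72.0300 → up 105.8841 (V=3.9115), down 45.3789 (V=33.5402). Price 5.7290; hedge Δ=-0.4897, bond B=41.0013.
  t=0,j=0: stock 49.0000 → up 72.0300 (V=5.7290), down 30.8700 (V=27.1588). Price 6.2760; hedge Δ=-0.5206, bond B=31.7875.
Check: Δ(0,0)·S0 + B(0,0) = 6.2760 = V0.

(0,0): Delta=-0.5206 Bond=31.7875
(1,0): Delta=-1.0000 Bond=58.0288
(1,1): Delta=-0.4897 Bond=41.0013
(2,0): Delta=-1.0000 Bond=78.9191
(2,1): Delta=-1.0000 Bond=78.9191
(2,2): Delta=-0.4567 Bond=52.2723
V0=6.2760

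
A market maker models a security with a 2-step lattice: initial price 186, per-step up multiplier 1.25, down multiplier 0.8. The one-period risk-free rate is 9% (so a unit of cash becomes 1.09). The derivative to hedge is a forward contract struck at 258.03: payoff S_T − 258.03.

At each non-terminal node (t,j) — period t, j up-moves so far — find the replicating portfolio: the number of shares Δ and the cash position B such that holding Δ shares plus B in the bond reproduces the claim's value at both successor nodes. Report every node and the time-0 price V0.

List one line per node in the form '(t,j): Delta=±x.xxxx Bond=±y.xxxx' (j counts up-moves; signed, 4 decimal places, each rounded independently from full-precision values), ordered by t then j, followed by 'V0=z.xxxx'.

No-arbitrage ⇒ martingale measure with p* = (R−d)/(u−d) = 0.6444.
Terminal values V(2,·): V(2,0)=-138.9900, V(2,1)=-72.0300, V(2,2)=32.5950
Node (1,0) S=148.8000: V=(p*·-72.0300+(1−p*)·-138.9900)/1.09=-87.9248; Δ=(-72.0300−-138.9900)/(186.0000−119.0400)=1.0000; B=V−Δ·S=-236.7248
Node (1,1) S=232.5000: V=(p*·32.5950+(1−p*)·-72.0300)/1.09=-4.2248; Δ=(32.5950−-72.0300)/(290.6250−186.0000)=1.0000; B=V−Δ·S=-236.7248
Node (0,0) S=186.0000: V=(p*·-4.2248+(1−p*)·-87.9248)/1.09=-31.1787; Δ=(-4.2248−-87.9248)/(232.5000−148.8000)=1.0000; B=V−Δ·S=-217.1787
Self-financing check: at every node Δ·S+B equals the discounted successor values.

(0,0): Delta=1.0000 Bond=-217.1787
(1,0): Delta=1.0000 Bond=-236.7248
(1,1): Delta=1.0000 Bond=-236.7248
V0=-31.1787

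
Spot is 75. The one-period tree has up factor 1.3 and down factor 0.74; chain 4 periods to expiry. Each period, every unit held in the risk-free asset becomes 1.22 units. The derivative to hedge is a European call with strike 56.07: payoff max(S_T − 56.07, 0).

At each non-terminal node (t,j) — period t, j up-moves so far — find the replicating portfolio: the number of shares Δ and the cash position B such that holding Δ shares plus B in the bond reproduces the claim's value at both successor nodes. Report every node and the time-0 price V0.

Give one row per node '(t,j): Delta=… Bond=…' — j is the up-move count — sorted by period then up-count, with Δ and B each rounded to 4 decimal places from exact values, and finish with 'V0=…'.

(0,0): Delta=0.9880 Bond=-24.3255
(1,0): Delta=0.9048 Bond=-25.0631
(1,1): Delta=0.9958 Bond=-30.4461
(2,0): Delta=0.4075 Bond=-10.1503
(2,1): Delta=0.9520 Bond=-33.9814
(2,2): Delta=1.0000 Bond=-37.6713
(3,0): Delta=0.0000 Bond=0.0000
(3,1): Delta=0.4461 Bond=-14.4472
(3,2): Delta=1.0000 Bond=-45.9590
(3,3): Delta=1.0000 Bond=-45.9590
V0=49.7711

No-arbitrage ⇒ martingale measure with p* = (R−d)/(u−d) = 0.8571.
Terminal values V(4,·): V(4,0)=0.0000, V(4,1)=0.0000, V(4,2)=13.3383, V(4,3)=65.8635, V(4,4)=158.1375
  t=3,j=0: stock 30.3918 → up 39.5093 (V=0.0000), down 22.4899 (V=0.0000). Price 0.0000; hedge Δ=0.0000, bond B=0.0000.
  t=3,j=1: stock 53.3910 → up 69.4083 (V=13.3383), down 39.5093 (V=0.0000). Price 9.3712; hedge Δ=0.4461, bond B=-14.4472.
  t=3,j=2: stock 93.7950 → up 121.9335 (V=65.8635), down 69.4083 (V=13.3383). Price 47.8360; hedge Δ=1.0000, bond B=-45.9590.
  t=3,j=3: stock 164.7750 → up 214.2075 (V=158.1375), down 121.9335 (V=65.8635). Price 118.8160; hedge Δ=1.0000, bond B=-45.9590.
  t=2,j=0: stock 41.0700 → up 53.3910 (V=9.3712), down 30.3918 (V=0.0000). Price 6.5840; hedge Δ=0.4075, bond B=-10.1503.
  t=2,j=1: stock 72.1500 → up 93.7950 (V=47.8360), down 53.3910 (V=9.3712). Price 34.7057; hedge Δ=0.9520, bond B=-33.9814.
  t=2,j=2: stock 126.7500 → up 164.7750 (V=118.8160), down 93.7950 (V=47.8360). Price 89.0787; hedge Δ=1.0000, bond B=-37.6713.
  t=1,j=0: stock 55.5000 → up 72.1500 (V=34.7057), down 41.0700 (V=6.5840). Price 25.1544; hedge Δ=0.9048, bond B=-25.0631.
  t=1,j=1: stock 97.5000 → up 126.7500 (V=89.0787), down 72.1500 (V=34.7057). Price 66.6485; hedge Δ=0.9958, bond B=-30.4461.
  t=0,j=0: stock 75.0000 → up 97.5000 (V=66.6485), down 55.5000 (V=25.1544). Price 49.7711; hedge Δ=0.9880, bond B=-24.3255.
Self-financing check: at every node Δ·S+B equals the discounted successor values.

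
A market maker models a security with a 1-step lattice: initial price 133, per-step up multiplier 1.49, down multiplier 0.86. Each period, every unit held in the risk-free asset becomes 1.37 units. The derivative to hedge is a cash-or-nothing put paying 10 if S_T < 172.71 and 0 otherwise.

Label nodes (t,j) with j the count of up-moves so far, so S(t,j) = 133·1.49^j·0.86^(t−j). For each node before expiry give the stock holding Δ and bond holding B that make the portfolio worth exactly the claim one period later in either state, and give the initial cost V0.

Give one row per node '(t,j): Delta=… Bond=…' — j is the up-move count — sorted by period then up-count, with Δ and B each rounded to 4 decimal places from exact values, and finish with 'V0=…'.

The replicating-portfolio and risk-neutral prices coincide; use p* = (1.37−0.86)/(1.49−0.86) = 0.8095 for the latter.
Terminal payoffs: V(1,0)=10.0000, V(1,1)=0.0000
  t=0,j=0: stock 133.0000 → up 198.1700 (V=0.0000), down 114.3800 (V=10.0000). Price 1.3903; hedge Δ=-0.1193, bond B=17.2634.
Check: Δ(0,0)·S0 + B(0,0) = 1.3903 = V0.

(0,0): Delta=-0.1193 Bond=17.2634
V0=1.3903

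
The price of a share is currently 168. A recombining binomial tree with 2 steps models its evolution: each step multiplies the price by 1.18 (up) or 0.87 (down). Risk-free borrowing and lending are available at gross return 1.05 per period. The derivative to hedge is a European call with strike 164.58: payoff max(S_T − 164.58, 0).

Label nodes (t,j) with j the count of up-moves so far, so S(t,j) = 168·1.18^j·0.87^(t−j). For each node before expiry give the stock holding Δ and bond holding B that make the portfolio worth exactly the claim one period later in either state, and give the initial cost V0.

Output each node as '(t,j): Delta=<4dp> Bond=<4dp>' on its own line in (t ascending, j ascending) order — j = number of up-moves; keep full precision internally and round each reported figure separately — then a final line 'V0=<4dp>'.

The replicating-portfolio and risk-neutral prices coincide; use p* = (1.05−0.87)/(1.18−0.87) = 0.5806 for the latter.
At expiry t=2: V(2,0)=0.0000, V(2,1)=7.8888, V(2,2)=69.3432
  t=1,j=0: stock 146.1600 → up 172.4688 (V=7.8888), down 127.1592 (V=0.0000). Price 4.3625; hedge Δ=0.1741, bond B=-21.0853.
  t=1,j=1: stock 198.2400 → up 233.9232 (V=69.3432), down 172.4688 (V=7.8888). Price 41.4971; hedge Δ=1.0000, bond B=-156.7429.
  t=0,j=0: stock 168.0000 → up 198.2400 (V=41.4971), down 146.1600 (V=4.3625). Price 24.6900; hedge Δ=0.7130, bond B=-95.0992.
Check: Δ(0,0)·S0 + B(0,0) = 24.6900 = V0.

(0,0): Delta=0.7130 Bond=-95.0992
(1,0): Delta=0.1741 Bond=-21.0853
(1,1): Delta=1.0000 Bond=-156.7429
V0=24.6900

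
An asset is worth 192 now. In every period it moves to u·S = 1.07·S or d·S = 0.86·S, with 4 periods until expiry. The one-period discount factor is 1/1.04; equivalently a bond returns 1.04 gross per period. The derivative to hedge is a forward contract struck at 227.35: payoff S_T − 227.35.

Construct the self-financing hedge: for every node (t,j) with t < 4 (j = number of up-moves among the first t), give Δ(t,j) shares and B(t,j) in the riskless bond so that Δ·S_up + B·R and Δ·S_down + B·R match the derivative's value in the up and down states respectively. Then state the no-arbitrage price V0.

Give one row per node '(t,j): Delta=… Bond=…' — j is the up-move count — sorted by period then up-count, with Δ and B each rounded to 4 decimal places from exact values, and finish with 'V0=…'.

No-arbitrage ⇒ martingale measure with p* = (R−d)/(u−d) = 0.8571.
Terminal values V(4,·): V(4,0)=-122.3244, V(4,1)=-96.6787, V(4,2)=-64.7705, V(4,3)=-25.0709, V(4,4)=24.3228
Node (3,0) S=122.1228: V=(p*·-96.6787+(1−p*)·-122.3244)/1.04=-96.4830; Δ=(-96.6787−-122.3244)/(130.6713−105.0256)=1.0000; B=V−Δ·S=-218.6058
Node (3,1) S=151.9434: V=(p*·-64.7705+(1−p*)·-96.6787)/1.04=-66.6623; Δ=(-64.7705−-96.6787)/(162.5795−130.6713)=1.0000; B=V−Δ·S=-218.6058
Node (3,2) S=189.0459: V=(p*·-25.0709+(1−p*)·-64.7705)/1.04=-29.5599; Δ=(-25.0709−-64.7705)/(202.2791−162.5795)=1.0000; B=V−Δ·S=-218.6058
Node (3,3) S=235.2083: V=(p*·24.3228+(1−p*)·-25.0709)/1.04=16.6025; Δ=(24.3228−-25.0709)/(251.6728−202.2791)=1.0000; B=V−Δ·S=-218.6058
Node (2,0) S=142.0032: V=(p*·-66.6623+(1−p*)·-96.4830)/1.04=-68.1947; Δ=(-66.6623−-96.4830)/(151.9434−122.1228)=1.0000; B=V−Δ·S=-210.1979
Node (2,1) S=176.6784: V=(p*·-29.5599+(1−p*)·-66.6623)/1.04=-33.5195; Δ=(-29.5599−-66.6623)/(189.0459−151.9434)=1.0000; B=V−Δ·S=-210.1979
Node (2,2) S=219.8208: V=(p*·16.6025+(1−p*)·-29.5599)/1.04=9.6229; Δ=(16.6025−-29.5599)/(235.2083−189.0459)=1.0000; B=V−Δ·S=-210.1979
Node (1,0) S=165.1200: V=(p*·-33.5195+(1−p*)·-68.1947)/1.04=-36.9933; Δ=(-33.5195−-68.1947)/(176.6784−142.0032)=1.0000; B=V−Δ·S=-202.1133
Node (1,1) S=205.4400: V=(p*·9.6229+(1−p*)·-33.5195)/1.04=3.3267; Δ=(9.6229−-33.5195)/(219.8208−176.6784)=1.0000; B=V−Δ·S=-202.1133
Node (0,0) S=192.0000: V=(p*·3.3267+(1−p*)·-36.9933)/1.04=-2.3397; Δ=(3.3267−-36.9933)/(205.4400−165.1200)=1.0000; B=V−Δ·S=-194.3397
Check: Δ(0,0)·S0 + B(0,0) = -2.3397 = V0.

(0,0): Delta=1.0000 Bond=-194.3397
(1,0): Delta=1.0000 Bond=-202.1133
(1,1): Delta=1.0000 Bond=-202.1133
(2,0): Delta=1.0000 Bond=-210.1979
(2,1): Delta=1.0000 Bond=-210.1979
(2,2): Delta=1.0000 Bond=-210.1979
(3,0): Delta=1.0000 Bond=-218.6058
(3,1): Delta=1.0000 Bond=-218.6058
(3,2): Delta=1.0000 Bond=-218.6058
(3,3): Delta=1.0000 Bond=-218.6058
V0=-2.3397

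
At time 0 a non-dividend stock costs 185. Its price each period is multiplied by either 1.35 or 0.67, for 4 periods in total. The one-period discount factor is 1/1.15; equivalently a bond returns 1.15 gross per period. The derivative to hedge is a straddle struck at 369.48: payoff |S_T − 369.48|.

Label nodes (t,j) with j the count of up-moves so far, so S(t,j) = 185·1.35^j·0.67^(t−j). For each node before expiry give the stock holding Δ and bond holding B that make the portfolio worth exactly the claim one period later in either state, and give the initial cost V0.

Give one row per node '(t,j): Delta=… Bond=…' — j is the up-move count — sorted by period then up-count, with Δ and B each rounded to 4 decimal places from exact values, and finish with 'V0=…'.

The replicating-portfolio and risk-neutral prices coincide; use p* = (1.15−0.67)/(1.35−0.67) = 0.7059 for the latter.
Terminal values V(4,·): V(4,0)=332.2004, V(4,1)=294.3644, V(4,2)=218.1278, V(4,3)=64.5165, V(4,4)=244.9987
  t=3,j=0: stock 55.6412 → up 75.1156 (V=294.3644), down 37.2796 (V=332.2004). Price 265.6458; hedge Δ=-1.0000, bond B=321.2870.
  t=3,j=1: stock 112.1128 → up 151.3522 (V=218.1278), down 75.1156 (V=294.3644). Price 209.1742; hedge Δ=-1.0000, bond B=321.2870.
  t=3,j=2: stock 225.8989 → up 304.9635 (V=64.5165), down 151.3522 (V=218.1278). Price 95.3881; hedge Δ=-1.0000, bond B=321.2870.
  t=3,j=3: stock 455.1694 → up 614.4787 (V=244.9987), down 304.9635 (V=64.5165). Price 166.8832; hedge Δ=0.5831, bond B=-98.5317.
  t=2,j=0: stock 83.0465 → up 112.1128 (V=209.1742), down 55.6412 (V=265.6458). Price 196.3335; hedge Δ=-1.0000, bond B=279.3800.
  t=2,j=1: stock 167.3325 → up 225.8989 (V=95.3881), down 112.1128 (V=209.1742). Price 112.0475; hedge Δ=-1.0000, bond B=279.3800.
  t=2,j=2: stock 337.1625 → up 455.1694 (V=166.8832), down 225.8989 (V=95.3881). Price 126.8306; hedge Δ=0.3118, bond B=21.6908.
  t=1,j=0: stock 123.9500 → up 167.3325 (V=112.0475), down 83.0465 (V=196.3335). Price 118.9891; hedge Δ=-1.0000, bond B=242.9391.
  t=1,j=1: stock 249.7500 → up 337.1625 (V=126.8306), down 167.3325 (V=112.0475). Price 106.5066; hedge Δ=0.0870, bond B=84.7667.
  t=0,j=0: stock 185.0000 → up 249.7500 (V=106.5066), down 123.9500 (V=118.9891). Price 95.8069; hedge Δ=-0.0992, bond B=114.1635.
Each (Δ,B) replicates both successor values, so the strategy is self-financing and V0 is arbitrage-free.

(0,0): Delta=-0.0992 Bond=114.1635
(1,0): Delta=-1.0000 Bond=242.9391
(1,1): Delta=0.0870 Bond=84.7667
(2,0): Delta=-1.0000 Bond=279.3800
(2,1): Delta=-1.0000 Bond=279.3800
(2,2): Delta=0.3118 Bond=21.6908
(3,0): Delta=-1.0000 Bond=321.2870
(3,1): Delta=-1.0000 Bond=321.2870
(3,2): Delta=-1.0000 Bond=321.2870
(3,3): Delta=0.5831 Bond=-98.5317
V0=95.8069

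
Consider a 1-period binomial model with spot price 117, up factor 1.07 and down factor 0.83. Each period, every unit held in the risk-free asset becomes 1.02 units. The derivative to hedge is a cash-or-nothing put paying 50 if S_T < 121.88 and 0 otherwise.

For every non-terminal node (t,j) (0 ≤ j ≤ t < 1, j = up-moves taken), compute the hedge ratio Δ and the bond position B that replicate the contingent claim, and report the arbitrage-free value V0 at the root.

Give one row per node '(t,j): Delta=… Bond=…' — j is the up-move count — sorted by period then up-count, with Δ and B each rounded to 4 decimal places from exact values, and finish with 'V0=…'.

(0,0): Delta=-1.7806 Bond=218.5458
V0=10.2124

The replicating-portfolio and risk-neutral prices coincide; use p* = (1.02−0.83)/(1.07−0.83) = 0.7917 for the latter.
At expiry t=1: V(1,0)=50.0000, V(1,1)=0.0000
(0,0): S=117.0000. Δ = (V_up−V_dn)/(S_up−S_dn) = (0.0000−50.0000)/(125.1900−97.1100) = -1.7806. V = [p*·0.0000 + (1−p*)·50.0000]/1.02 = 10.2124. B = V − Δ·S = 218.5458.
Each (Δ,B) replicates both successor values, so the strategy is self-financing and V0 is arbitrage-free.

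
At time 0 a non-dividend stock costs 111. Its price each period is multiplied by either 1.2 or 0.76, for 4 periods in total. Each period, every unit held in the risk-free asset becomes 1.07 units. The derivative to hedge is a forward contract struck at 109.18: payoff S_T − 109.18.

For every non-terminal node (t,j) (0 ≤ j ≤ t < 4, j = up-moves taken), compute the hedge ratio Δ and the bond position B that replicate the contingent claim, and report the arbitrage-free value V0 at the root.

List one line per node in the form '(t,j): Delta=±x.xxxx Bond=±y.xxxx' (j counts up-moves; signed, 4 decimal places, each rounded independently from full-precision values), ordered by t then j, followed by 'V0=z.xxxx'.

Under the risk-neutral measure, an up-move has probability p* = (R−d)/(u−d) = 0.7045 and values discount at R = 1.07.
Terminal payoffs: V(4,0)=-72.1480, V(4,1)=-50.7084, V(4,2)=-16.8564, V(4,3)=36.5941, V(4,4)=120.9896
(3,0): S=48.7263. Δ = (V_up−V_dn)/(S_up−S_dn) = (-50.7084−-72.1480)/(58.4716−37.0320) = 1.0000. V = [p*·-50.7084 + (1−p*)·-72.1480]/1.07 = -53.3110. B = V − Δ·S = -102.0374.
(3,1): S=76.9363. Δ = (V_up−V_dn)/(S_up−S_dn) = (-16.8564−-50.7084)/(92.3236−58.4716) = 1.0000. V = [p*·-16.8564 + (1−p*)·-50.7084]/1.07 = -25.1011. B = V − Δ·S = -102.0374.
(3,2): S=121.4784. Δ = (V_up−V_dn)/(S_up−S_dn) = (36.5941−-16.8564)/(145.7741−92.3236) = 1.0000. V = [p*·36.5941 + (1−p*)·-16.8564]/1.07 = 19.4410. B = V − Δ·S = -102.0374.
(3,3): S=191.8080. Δ = (V_up−V_dn)/(S_up−S_dn) = (120.9896−36.5941)/(230.1696−145.7741) = 1.0000. V = [p*·120.9896 + (1−p*)·36.5941]/1.07 = 89.7706. B = V − Δ·S = -102.0374.
(2,0): S=64.1136. Δ = (V_up−V_dn)/(S_up−S_dn) = (-25.1011−-53.3110)/(76.9363−48.7263) = 1.0000. V = [p*·-25.1011 + (1−p*)·-53.3110]/1.07 = -31.2484. B = V − Δ·S = -95.3620.
(2,1): S=101.2320. Δ = (V_up−V_dn)/(S_up−S_dn) = (19.4410−-25.1011)/(121.4784−76.9363) = 1.0000. V = [p*·19.4410 + (1−p*)·-25.1011]/1.07 = 5.8700. B = V − Δ·S = -95.3620.
(2,2): S=159.8400. Δ = (V_up−V_dn)/(S_up−S_dn) = (89.7706−19.4410)/(191.8080−121.4784) = 1.0000. V = [p*·89.7706 + (1−p*)·19.4410]/1.07 = 64.4780. B = V − Δ·S = -95.3620.
(1,0): S=84.3600. Δ = (V_up−V_dn)/(S_up−S_dn) = (5.8700−-31.2484)/(101.2320−64.1136) = 1.0000. V = [p*·5.8700 + (1−p*)·-31.2484]/1.07 = -4.7634. B = V − Δ·S = -89.1234.
(1,1): S=133.2000. Δ = (V_up−V_dn)/(S_up−S_dn) = (64.4780−5.8700)/(159.8400−101.2320) = 1.0000. V = [p*·64.4780 + (1−p*)·5.8700]/1.07 = 44.0766. B = V − Δ·S = -89.1234.
(0,0): S=111.0000. Δ = (V_up−V_dn)/(S_up−S_dn) = (44.0766−-4.7634)/(133.2000−84.3600) = 1.0000. V = [p*·44.0766 + (1−p*)·-4.7634]/1.07 = 27.7071. B = V − Δ·S = -83.2929.
Each (Δ,B) replicates both successor values, so the strategy is self-financing and V0 is arbitrage-free.

(0,0): Delta=1.0000 Bond=-83.2929
(1,0): Delta=1.0000 Bond=-89.1234
(1,1): Delta=1.0000 Bond=-89.1234
(2,0): Delta=1.0000 Bond=-95.3620
(2,1): Delta=1.0000 Bond=-95.3620
(2,2): Delta=1.0000 Bond=-95.3620
(3,0): Delta=1.0000 Bond=-102.0374
(3,1): Delta=1.0000 Bond=-102.0374
(3,2): Delta=1.0000 Bond=-102.0374
(3,3): Delta=1.0000 Bond=-102.0374
V0=27.7071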